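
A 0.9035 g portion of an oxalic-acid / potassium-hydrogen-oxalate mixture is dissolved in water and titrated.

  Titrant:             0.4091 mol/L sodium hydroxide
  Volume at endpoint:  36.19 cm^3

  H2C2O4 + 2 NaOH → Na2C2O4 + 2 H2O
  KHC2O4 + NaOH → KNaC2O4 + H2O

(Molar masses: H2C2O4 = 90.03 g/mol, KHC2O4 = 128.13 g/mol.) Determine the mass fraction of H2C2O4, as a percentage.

59.56 %

n(NaOH) = 0.03619 × 0.4091 = 0.01481 mol
Let x = n(H2C2O4), y = n(KHC2O4).
Titrant: 2x + 1y = 0.01481;  mass: 90.03x + 128.13y = 0.9035
Solving, x = 5.977 × 10^-3 mol, y = 2.852 × 10^-3 mol
mass of H2C2O4 = 5.977 × 10^-3 × 90.03 = 0.5381 g
% H2C2O4 = 0.5381 / 0.9035 × 100 = 59.56 %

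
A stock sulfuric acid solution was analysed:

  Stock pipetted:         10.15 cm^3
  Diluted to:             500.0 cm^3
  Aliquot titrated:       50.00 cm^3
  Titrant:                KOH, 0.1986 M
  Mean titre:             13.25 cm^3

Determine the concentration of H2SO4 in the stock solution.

H2SO4 + 2 KOH → K2SO4 + 2 H2O
n(KOH) = 0.01325 × 0.1986 = 2.631 × 10^-3 mol
From the 1:2 ratio, n(H2SO4) in the aliquot = 1/2 × 2.631 × 10^-3 = 1.316 × 10^-3 mol
[H2SO4]_dilute = 1.316 × 10^-3 / 0.05000 = 0.02631 mol/L
Dilution factor = 500.0 / 10.15 = 49.26
[H2SO4]_stock = 0.02631 × 49.26 = 1.296 mol/L

1.296 M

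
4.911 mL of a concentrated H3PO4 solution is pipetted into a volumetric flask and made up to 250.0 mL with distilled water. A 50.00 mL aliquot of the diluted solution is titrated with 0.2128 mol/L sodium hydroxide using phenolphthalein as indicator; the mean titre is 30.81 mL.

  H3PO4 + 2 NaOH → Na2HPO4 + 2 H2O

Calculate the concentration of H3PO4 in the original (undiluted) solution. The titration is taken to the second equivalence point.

3.338 mol/L

n(NaOH) = 0.03081 × 0.2128 = 6.556 × 10^-3 mol
From the 1:2 ratio, n(H3PO4) in the aliquot = 1/2 × 6.556 × 10^-3 = 3.278 × 10^-3 mol
[H3PO4]_dilute = 3.278 × 10^-3 / 0.05000 = 0.06556 mol/L
Dilution factor = 250.0 / 4.911 = 50.91
[H3PO4]_stock = 0.06556 × 50.91 = 3.338 mol/L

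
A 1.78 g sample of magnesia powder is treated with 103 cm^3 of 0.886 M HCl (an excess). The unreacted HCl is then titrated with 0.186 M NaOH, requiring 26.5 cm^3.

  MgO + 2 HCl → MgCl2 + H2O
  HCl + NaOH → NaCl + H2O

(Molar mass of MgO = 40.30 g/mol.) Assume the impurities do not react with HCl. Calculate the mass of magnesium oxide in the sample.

n(HCl) added = 0.103 × 0.886 = 0.0913 mol
n(NaOH) used in back-titration = 0.0265 × 0.186 = 4.93 × 10^-3 mol
n(HCl) left over = 4.93 × 10^-3 mol (1:1 ratio)
n(HCl) consumed by analyte = 0.0913 − 4.93 × 10^-3 = 0.0863 mol
From the 1:2 ratio, n(MgO) = 1/2 × 0.0863 = 0.0432 mol
mass of MgO = 0.0432 × 40.30 = 1.74 g

1.74 g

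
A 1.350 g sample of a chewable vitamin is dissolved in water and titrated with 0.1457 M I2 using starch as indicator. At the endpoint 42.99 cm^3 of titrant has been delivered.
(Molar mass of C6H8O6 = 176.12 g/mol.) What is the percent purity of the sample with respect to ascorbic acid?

81.72 %

C6H8O6 + I2 → C6H6O6 + 2 HI
n(I2) = 0.04299 L × 0.1457 mol/L = 6.264 × 10^-3 mol
n(C6H8O6) = 6.264 × 10^-3 mol (1:1 ratio)
mass of C6H8O6 = 6.264 × 10^-3 × 176.12 g/mol = 1.103 g
% C6H8O6 = 1.103 / 1.350 × 100 = 81.72 %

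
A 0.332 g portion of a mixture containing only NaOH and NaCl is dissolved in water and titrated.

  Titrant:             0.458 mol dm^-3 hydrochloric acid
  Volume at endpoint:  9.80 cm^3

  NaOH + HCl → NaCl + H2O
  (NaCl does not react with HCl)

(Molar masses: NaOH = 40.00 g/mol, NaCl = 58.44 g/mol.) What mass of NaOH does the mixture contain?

n(HCl) = 0.00980 × 0.458 = 4.49 × 10^-3 mol
Let x = n(NaOH), y = n(NaCl).
Titrant: 1x = 4.49 × 10^-3;  mass: 40.00x + 58.44y = 0.332
Solving, x = 4.49 × 10^-3 mol, y = 2.61 × 10^-3 mol
mass of NaOH = 4.49 × 10^-3 × 40.00 = 0.180 g

0.180 g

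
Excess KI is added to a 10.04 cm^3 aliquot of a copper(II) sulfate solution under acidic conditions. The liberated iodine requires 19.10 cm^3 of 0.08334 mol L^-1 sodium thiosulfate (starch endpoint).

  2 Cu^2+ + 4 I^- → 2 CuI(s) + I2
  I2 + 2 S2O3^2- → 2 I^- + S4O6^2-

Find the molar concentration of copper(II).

n(S2O3^2-) = 0.01910 × 0.08334 = 1.592 × 10^-3 mol
n(I2) = n(S2O3^2-)/2 = 7.959 × 10^-4 mol
From the 2:1 ratio, n(Cu2+) in the aliquot = 2/1 × 7.959 × 10^-4 = 1.592 × 10^-3 mol
[Cu2+] = 1.592 × 10^-3 / 0.01004 = 0.1585 mol/L

0.1585 mol/L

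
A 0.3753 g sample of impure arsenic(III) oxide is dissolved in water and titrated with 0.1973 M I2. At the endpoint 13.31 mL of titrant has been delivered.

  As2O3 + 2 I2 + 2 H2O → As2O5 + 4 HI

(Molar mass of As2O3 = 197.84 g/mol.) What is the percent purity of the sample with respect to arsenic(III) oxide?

n(I2) = 0.01331 L × 0.1973 mol/L = 2.626 × 10^-3 mol
From the 1:2 ratio, n(As2O3) = 1/2 × 2.626 × 10^-3 = 1.313 × 10^-3 mol
mass of As2O3 = 1.313 × 10^-3 × 197.84 g/mol = 0.2598 g
% As2O3 = 0.2598 / 0.3753 × 100 = 69.22 %

69.22 %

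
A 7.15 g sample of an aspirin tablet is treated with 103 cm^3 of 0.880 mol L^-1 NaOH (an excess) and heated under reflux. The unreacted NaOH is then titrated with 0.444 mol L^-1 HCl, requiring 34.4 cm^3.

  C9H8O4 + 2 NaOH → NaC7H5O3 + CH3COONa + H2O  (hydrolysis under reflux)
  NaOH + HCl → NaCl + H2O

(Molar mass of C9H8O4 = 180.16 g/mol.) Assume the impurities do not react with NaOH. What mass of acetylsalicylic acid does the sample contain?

n(NaOH) added = 0.103 × 0.880 = 0.0906 mol
n(HCl) used in back-titration = 0.0344 × 0.444 = 0.0153 mol
n(NaOH) left over = 0.0153 mol (1:1 ratio)
n(NaOH) consumed by analyte = 0.0906 − 0.0153 = 0.0754 mol
From the 1:2 ratio, n(C9H8O4) = 1/2 × 0.0754 = 0.0377 mol
mass of C9H8O4 = 0.0377 × 180.16 = 6.79 g

6.79 g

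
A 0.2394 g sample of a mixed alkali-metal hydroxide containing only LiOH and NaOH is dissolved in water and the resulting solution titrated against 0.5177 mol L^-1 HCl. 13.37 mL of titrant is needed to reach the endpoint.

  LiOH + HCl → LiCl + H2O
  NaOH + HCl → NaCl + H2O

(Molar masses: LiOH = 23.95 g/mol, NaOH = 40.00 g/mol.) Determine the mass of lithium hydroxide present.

n(HCl) = 0.01337 × 0.5177 = 6.922 × 10^-3 mol
Let x = n(LiOH), y = n(NaOH).
Titrant: 1x + 1y = 6.922 × 10^-3;  mass: 23.95x + 40.00y = 0.2394
Solving, x = 2.334 × 10^-3 mol, y = 4.587 × 10^-3 mol
mass of LiOH = 2.334 × 10^-3 × 23.95 = 0.05591 g

0.05591 g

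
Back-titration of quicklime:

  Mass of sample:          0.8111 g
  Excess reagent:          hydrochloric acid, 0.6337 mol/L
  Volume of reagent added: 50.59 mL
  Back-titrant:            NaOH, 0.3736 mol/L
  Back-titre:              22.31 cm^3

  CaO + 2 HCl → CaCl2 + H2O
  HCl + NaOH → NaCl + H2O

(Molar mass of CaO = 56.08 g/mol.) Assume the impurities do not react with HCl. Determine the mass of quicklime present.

n(HCl) added = 0.05059 × 0.6337 = 0.03206 mol
n(NaOH) used in back-titration = 0.02231 × 0.3736 = 8.335 × 10^-3 mol
n(HCl) left over = 8.335 × 10^-3 mol (1:1 ratio)
n(HCl) consumed by analyte = 0.03206 − 8.335 × 10^-3 = 0.02372 mol
From the 1:2 ratio, n(CaO) = 1/2 × 0.02372 = 0.01186 mol
mass of CaO = 0.01186 × 56.08 = 0.6652 g

0.6652 g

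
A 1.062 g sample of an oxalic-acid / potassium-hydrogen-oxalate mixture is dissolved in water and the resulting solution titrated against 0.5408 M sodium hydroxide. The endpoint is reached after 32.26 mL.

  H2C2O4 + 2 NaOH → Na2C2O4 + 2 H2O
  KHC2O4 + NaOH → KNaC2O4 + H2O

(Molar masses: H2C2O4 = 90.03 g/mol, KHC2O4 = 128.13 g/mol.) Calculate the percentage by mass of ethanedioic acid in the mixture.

n(NaOH) = 0.03226 × 0.5408 = 0.01745 mol
Let x = n(H2C2O4), y = n(KHC2O4).
Titrant: 2x + 1y = 0.01745;  mass: 90.03x + 128.13y = 1.062
Solving, x = 7.059 × 10^-3 mol, y = 3.329 × 10^-3 mol
mass of H2C2O4 = 7.059 × 10^-3 × 90.03 = 0.6355 g
% H2C2O4 = 0.6355 / 1.062 × 100 = 59.84 %

59.84 %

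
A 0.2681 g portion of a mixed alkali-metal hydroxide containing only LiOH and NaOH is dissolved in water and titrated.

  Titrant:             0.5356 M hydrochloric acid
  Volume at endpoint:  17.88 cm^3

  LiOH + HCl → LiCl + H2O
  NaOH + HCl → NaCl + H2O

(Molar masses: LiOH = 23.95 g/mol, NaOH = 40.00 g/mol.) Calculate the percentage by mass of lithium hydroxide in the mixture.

n(HCl) = 0.01788 × 0.5356 = 9.577 × 10^-3 mol
Let x = n(LiOH), y = n(NaOH).
Titrant: 1x + 1y = 9.577 × 10^-3;  mass: 23.95x + 40.00y = 0.2681
Solving, x = 7.163 × 10^-3 mol, y = 2.414 × 10^-3 mol
mass of LiOH = 7.163 × 10^-3 × 23.95 = 0.1715 g
% LiOH = 0.1715 / 0.2681 × 100 = 63.99 %

63.99 %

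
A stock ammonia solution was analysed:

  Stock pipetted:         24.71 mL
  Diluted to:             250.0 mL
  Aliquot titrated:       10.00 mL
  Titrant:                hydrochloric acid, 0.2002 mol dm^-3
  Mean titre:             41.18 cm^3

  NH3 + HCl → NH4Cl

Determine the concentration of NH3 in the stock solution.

8.341 mol/L

n(HCl) = 0.04118 × 0.2002 = 8.244 × 10^-3 mol
n(NH3) in the aliquot = 8.244 × 10^-3 mol (1:1 ratio)
[NH3]_dilute = 8.244 × 10^-3 / 0.01000 = 0.8244 mol/L
Dilution factor = 250.0 / 24.71 = 10.12
[NH3]_stock = 0.8244 × 10.12 = 8.341 mol/L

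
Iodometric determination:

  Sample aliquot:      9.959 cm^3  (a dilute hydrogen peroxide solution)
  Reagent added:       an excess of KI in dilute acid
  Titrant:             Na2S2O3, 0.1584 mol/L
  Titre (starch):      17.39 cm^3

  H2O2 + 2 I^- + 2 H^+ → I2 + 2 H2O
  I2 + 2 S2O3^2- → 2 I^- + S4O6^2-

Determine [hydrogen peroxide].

0.1383 mol/L

n(S2O3^2-) = 0.01739 × 0.1584 = 2.755 × 10^-3 mol
n(I2) = n(S2O3^2-)/2 = 1.377 × 10^-3 mol
n(H2O2) in the aliquot = 1.377 × 10^-3 mol (1:1 ratio)
[H2O2] = 1.377 × 10^-3 / 0.009959 = 0.1383 mol/L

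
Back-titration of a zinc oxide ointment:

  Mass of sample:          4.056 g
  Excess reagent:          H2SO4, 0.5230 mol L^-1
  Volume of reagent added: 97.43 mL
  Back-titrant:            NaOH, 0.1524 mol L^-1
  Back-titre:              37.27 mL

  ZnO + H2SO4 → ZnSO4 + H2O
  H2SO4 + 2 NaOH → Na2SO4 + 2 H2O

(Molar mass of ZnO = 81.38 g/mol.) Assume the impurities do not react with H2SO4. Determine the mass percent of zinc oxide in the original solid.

96.54 %

n(H2SO4) added = 0.09743 × 0.5230 = 0.05096 mol
n(NaOH) used in back-titration = 0.03727 × 0.1524 = 5.680 × 10^-3 mol
From the 1:2 ratio, n(H2SO4) left over = 1/2 × 5.680 × 10^-3 = 2.840 × 10^-3 mol
n(H2SO4) consumed by analyte = 0.05096 − 2.840 × 10^-3 = 0.04812 mol
n(ZnO) = 0.04812 mol (1:1 ratio)
mass of ZnO = 0.04812 × 81.38 = 3.916 g
% ZnO = 3.916 / 4.056 × 100 = 96.54 %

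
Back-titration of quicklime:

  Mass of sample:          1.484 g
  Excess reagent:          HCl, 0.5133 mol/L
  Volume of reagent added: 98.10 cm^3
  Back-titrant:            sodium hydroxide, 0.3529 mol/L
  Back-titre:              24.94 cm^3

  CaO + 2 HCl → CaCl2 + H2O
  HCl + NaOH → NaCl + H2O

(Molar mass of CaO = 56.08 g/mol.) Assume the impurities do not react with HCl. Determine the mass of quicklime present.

n(HCl) added = 0.09810 × 0.5133 = 0.05035 mol
n(NaOH) used in back-titration = 0.02494 × 0.3529 = 8.801 × 10^-3 mol
n(HCl) left over = 8.801 × 10^-3 mol (1:1 ratio)
n(HCl) consumed by analyte = 0.05035 − 8.801 × 10^-3 = 0.04155 mol
From the 1:2 ratio, n(CaO) = 1/2 × 0.04155 = 0.02078 mol
mass of CaO = 0.02078 × 56.08 = 1.165 g

1.165 g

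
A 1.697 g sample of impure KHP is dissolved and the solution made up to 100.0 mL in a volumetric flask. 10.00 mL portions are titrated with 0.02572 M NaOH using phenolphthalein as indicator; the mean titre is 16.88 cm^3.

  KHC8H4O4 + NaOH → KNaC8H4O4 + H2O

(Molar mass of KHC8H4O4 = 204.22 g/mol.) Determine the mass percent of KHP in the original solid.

52.25 %

n(NaOH) per titration = 0.01688 × 0.02572 = 4.342 × 10^-4 mol
n(KHC8H4O4) in each aliquot = 4.342 × 10^-4 mol (1:1 ratio)
n(KHC8H4O4) in the whole flask = 4.342 × 10^-4 × 100.0/10.00 = 4.342 × 10^-3 mol
mass of KHC8H4O4 = 4.342 × 10^-3 × 204.22 = 0.8866 g
% KHC8H4O4 = 0.8866 / 1.697 × 100 = 52.25 %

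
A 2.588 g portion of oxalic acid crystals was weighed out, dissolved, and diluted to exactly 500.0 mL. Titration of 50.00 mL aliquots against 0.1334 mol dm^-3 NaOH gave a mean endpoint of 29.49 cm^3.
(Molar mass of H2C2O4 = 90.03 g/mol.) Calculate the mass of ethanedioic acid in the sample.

H2C2O4 + 2 NaOH → Na2C2O4 + 2 H2O
n(NaOH) per titration = 0.02949 × 0.1334 = 3.934 × 10^-3 mol
From the 1:2 ratio, n(H2C2O4) in each aliquot = 1/2 × 3.934 × 10^-3 = 1.967 × 10^-3 mol
n(H2C2O4) in the whole flask = 1.967 × 10^-3 × 500.0/50.00 = 0.01967 mol
mass of H2C2O4 = 0.01967 × 90.03 = 1.771 g

1.771 g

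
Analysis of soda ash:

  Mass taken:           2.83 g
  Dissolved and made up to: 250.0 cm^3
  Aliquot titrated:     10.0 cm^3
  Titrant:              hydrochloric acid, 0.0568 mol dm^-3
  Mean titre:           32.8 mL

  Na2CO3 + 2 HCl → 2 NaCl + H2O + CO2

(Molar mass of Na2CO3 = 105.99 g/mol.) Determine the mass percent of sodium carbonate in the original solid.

n(HCl) per titration = 0.0328 × 0.0568 = 1.86 × 10^-3 mol
From the 1:2 ratio, n(Na2CO3) in each aliquot = 1/2 × 1.86 × 10^-3 = 9.32 × 10^-4 mol
n(Na2CO3) in the whole flask = 9.32 × 10^-4 × 250.0/10.0 = 0.0233 mol
mass of Na2CO3 = 0.0233 × 105.99 = 2.47 g
% Na2CO3 = 2.47 / 2.83 × 100 = 87.2 %

87.2 %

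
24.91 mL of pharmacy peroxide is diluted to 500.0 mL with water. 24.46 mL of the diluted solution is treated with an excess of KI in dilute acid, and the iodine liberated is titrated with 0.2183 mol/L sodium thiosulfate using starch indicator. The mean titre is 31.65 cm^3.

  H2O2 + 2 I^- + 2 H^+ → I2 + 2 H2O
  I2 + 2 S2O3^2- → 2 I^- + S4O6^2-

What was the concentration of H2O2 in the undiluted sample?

n(S2O3^2-) = 0.03165 × 0.2183 = 6.909 × 10^-3 mol
n(I2) = n(S2O3^2-)/2 = 3.455 × 10^-3 mol
n(H2O2) in the aliquot = 3.455 × 10^-3 mol (1:1 ratio)
[H2O2]_dilute = 3.455 × 10^-3 / 0.02446 = 0.1412 mol/L
[H2O2]_original = 0.1412 × 500.0/24.91 = 2.835 mol/L

2.835 mol/L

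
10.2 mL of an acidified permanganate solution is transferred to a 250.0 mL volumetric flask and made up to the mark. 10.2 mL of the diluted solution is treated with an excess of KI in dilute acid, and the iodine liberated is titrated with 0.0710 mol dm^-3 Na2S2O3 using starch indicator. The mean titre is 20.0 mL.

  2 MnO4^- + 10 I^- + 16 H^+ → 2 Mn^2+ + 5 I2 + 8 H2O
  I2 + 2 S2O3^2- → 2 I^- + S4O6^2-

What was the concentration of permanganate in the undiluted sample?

0.682 mol/L

n(S2O3^2-) = 0.0200 × 0.0710 = 1.42 × 10^-3 mol
n(I2) = n(S2O3^2-)/2 = 7.10 × 10^-4 mol
From the 2:5 ratio, n(MnO4^-) in the aliquot = 2/5 × 7.10 × 10^-4 = 2.84 × 10^-4 mol
[MnO4^-]_dilute = 2.84 × 10^-4 / 0.0102 = 0.0278 mol/L
[MnO4^-]_original = 0.0278 × 250.0/10.2 = 0.682 mol/L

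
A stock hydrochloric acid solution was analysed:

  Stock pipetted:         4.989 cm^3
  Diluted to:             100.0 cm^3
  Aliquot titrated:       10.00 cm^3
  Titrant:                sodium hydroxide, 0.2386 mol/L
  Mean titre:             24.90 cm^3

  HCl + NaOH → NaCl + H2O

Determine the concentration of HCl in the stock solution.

n(NaOH) = 0.02490 × 0.2386 = 5.941 × 10^-3 mol
n(HCl) in the aliquot = 5.941 × 10^-3 mol (1:1 ratio)
[HCl]_dilute = 5.941 × 10^-3 / 0.01000 = 0.5941 mol/L
Dilution factor = 100.0 / 4.989 = 20.04
[HCl]_stock = 0.5941 × 20.04 = 11.91 mol/L

11.91 mol/L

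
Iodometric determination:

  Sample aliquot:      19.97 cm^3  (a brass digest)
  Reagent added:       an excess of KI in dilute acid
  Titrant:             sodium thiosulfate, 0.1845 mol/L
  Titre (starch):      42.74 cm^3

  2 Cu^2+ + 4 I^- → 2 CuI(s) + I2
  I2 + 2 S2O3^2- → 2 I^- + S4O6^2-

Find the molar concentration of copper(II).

0.3949 mol/L

n(S2O3^2-) = 0.04274 × 0.1845 = 7.886 × 10^-3 mol
n(I2) = n(S2O3^2-)/2 = 3.943 × 10^-3 mol
From the 2:1 ratio, n(Cu2+) in the aliquot = 2/1 × 3.943 × 10^-3 = 7.886 × 10^-3 mol
[Cu2+] = 7.886 × 10^-3 / 0.01997 = 0.3949 mol/L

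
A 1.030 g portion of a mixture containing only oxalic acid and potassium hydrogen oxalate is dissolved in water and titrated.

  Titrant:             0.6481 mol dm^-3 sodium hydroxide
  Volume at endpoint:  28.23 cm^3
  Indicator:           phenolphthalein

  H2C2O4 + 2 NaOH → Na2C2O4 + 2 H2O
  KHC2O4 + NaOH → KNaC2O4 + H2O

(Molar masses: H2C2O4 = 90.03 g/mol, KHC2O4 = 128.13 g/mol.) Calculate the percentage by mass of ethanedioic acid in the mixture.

69.11 %

n(NaOH) = 0.02823 × 0.6481 = 0.01830 mol
Let x = n(H2C2O4), y = n(KHC2O4).
Titrant: 2x + 1y = 0.01830;  mass: 90.03x + 128.13y = 1.030
Solving, x = 7.906 × 10^-3 mol, y = 2.483 × 10^-3 mol
mass of H2C2O4 = 7.906 × 10^-3 × 90.03 = 0.7118 g
% H2C2O4 = 0.7118 / 1.030 × 100 = 69.11 %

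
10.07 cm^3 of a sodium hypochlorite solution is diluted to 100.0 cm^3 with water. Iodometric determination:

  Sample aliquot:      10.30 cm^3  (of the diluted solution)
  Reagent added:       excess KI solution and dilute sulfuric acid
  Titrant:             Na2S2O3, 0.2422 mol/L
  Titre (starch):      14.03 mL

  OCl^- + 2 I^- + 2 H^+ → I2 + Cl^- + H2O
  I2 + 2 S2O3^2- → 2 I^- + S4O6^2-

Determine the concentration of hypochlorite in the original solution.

n(S2O3^2-) = 0.01403 × 0.2422 = 3.398 × 10^-3 mol
n(I2) = n(S2O3^2-)/2 = 1.699 × 10^-3 mol
n(OCl^-) in the aliquot = 1.699 × 10^-3 mol (1:1 ratio)
[OCl^-]_dilute = 1.699 × 10^-3 / 0.01030 = 0.1650 mol/L
[OCl^-]_original = 0.1650 × 100.0/10.07 = 1.638 mol/L

1.638 mol/L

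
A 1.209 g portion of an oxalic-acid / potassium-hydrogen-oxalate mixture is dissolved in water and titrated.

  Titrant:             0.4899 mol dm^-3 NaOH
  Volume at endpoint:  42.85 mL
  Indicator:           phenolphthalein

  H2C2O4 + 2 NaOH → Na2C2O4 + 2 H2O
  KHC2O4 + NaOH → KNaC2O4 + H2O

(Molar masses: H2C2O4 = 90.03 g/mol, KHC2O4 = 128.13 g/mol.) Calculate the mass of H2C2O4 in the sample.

n(NaOH) = 0.04285 × 0.4899 = 0.02099 mol
Let x = n(H2C2O4), y = n(KHC2O4).
Titrant: 2x + 1y = 0.02099;  mass: 90.03x + 128.13y = 1.209
Solving, x = 8.908 × 10^-3 mol, y = 3.177 × 10^-3 mol
mass of H2C2O4 = 8.908 × 10^-3 × 90.03 = 0.8020 g

0.8020 g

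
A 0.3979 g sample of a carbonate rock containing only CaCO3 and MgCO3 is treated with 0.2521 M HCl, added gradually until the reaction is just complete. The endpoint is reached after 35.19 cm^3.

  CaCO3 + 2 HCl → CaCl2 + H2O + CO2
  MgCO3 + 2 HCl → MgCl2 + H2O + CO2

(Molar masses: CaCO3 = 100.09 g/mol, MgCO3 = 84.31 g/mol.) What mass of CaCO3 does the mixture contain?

0.1518 g

n(HCl) = 0.03519 × 0.2521 = 8.871 × 10^-3 mol
Let x = n(CaCO3), y = n(MgCO3).
Titrant: 2x + 2y = 8.871 × 10^-3;  mass: 100.09x + 84.31y = 0.3979
Solving, x = 1.516 × 10^-3 mol, y = 2.919 × 10^-3 mol
mass of CaCO3 = 1.516 × 10^-3 × 100.09 = 0.1518 g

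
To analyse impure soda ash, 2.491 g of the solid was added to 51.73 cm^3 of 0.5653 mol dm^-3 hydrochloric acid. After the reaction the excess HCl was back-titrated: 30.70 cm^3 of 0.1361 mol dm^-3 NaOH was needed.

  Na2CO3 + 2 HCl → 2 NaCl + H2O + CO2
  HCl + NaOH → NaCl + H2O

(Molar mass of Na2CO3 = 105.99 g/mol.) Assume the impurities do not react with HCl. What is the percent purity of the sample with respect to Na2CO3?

n(HCl) added = 0.05173 × 0.5653 = 0.02924 mol
n(NaOH) used in back-titration = 0.03070 × 0.1361 = 4.178 × 10^-3 mol
n(HCl) left over = 4.178 × 10^-3 mol (1:1 ratio)
n(HCl) consumed by analyte = 0.02924 − 4.178 × 10^-3 = 0.02506 mol
From the 1:2 ratio, n(Na2CO3) = 1/2 × 0.02506 = 0.01253 mol
mass of Na2CO3 = 0.01253 × 105.99 = 1.328 g
% Na2CO3 = 1.328 / 2.491 × 100 = 53.32 %

53.32 %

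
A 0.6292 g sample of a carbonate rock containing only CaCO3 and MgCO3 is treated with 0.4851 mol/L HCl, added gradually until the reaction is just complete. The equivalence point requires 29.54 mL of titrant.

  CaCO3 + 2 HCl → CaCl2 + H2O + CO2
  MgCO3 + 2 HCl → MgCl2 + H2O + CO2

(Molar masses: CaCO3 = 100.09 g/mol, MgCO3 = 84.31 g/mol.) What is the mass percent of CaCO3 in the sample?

n(HCl) = 0.02954 × 0.4851 = 0.01433 mol
Let x = n(CaCO3), y = n(MgCO3).
Titrant: 2x + 2y = 0.01433;  mass: 100.09x + 84.31y = 0.6292
Solving, x = 1.592 × 10^-3 mol, y = 5.573 × 10^-3 mol
mass of CaCO3 = 1.592 × 10^-3 × 100.09 = 0.1594 g
% CaCO3 = 0.1594 / 0.6292 × 100 = 25.33 %

25.33 %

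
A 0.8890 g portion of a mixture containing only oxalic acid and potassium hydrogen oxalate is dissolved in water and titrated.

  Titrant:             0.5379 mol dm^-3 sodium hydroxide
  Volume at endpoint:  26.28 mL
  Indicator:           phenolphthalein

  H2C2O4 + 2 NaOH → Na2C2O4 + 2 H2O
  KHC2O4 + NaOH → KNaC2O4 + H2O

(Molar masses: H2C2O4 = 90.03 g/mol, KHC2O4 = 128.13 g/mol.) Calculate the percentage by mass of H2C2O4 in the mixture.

56.19 %

n(NaOH) = 0.02628 × 0.5379 = 0.01414 mol
Let x = n(H2C2O4), y = n(KHC2O4).
Titrant: 2x + 1y = 0.01414;  mass: 90.03x + 128.13y = 0.8890
Solving, x = 5.548 × 10^-3 mol, y = 3.040 × 10^-3 mol
mass of H2C2O4 = 5.548 × 10^-3 × 90.03 = 0.4995 g
% H2C2O4 = 0.4995 / 0.8890 × 100 = 56.19 %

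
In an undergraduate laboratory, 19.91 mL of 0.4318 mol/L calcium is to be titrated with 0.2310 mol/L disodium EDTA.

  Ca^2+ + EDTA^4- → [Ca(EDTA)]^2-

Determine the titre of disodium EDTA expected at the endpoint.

n(Ca2+) = 0.01991 L × 0.4318 mol/L = 8.597 × 10^-3 mol
n(EDTA) = 8.597 × 10^-3 mol (1:1 stoichiometry)
V(EDTA) = 8.597 × 10^-3 mol / 0.2310 mol/L = 0.03722 L = 37.22 mL

37.22 mL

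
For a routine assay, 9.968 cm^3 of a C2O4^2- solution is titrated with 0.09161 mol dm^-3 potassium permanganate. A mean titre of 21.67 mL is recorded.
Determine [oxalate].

0.4979 mol/L

2 MnO4^- + 5 C2O4^2- + 16 H^+ → 2 Mn^2+ + 10 CO2 + 8 H2O
n(KMnO4) = 0.02167 L × 0.09161 mol/L = 1.985 × 10^-3 mol
From the 5:2 mole ratio, n(C2O4^2-) = 5/2 × 1.985 × 10^-3 = 4.963 × 10^-3 mol
[C2O4^2-] = 4.963 × 10^-3 mol / 0.009968 L = 0.4979 mol/L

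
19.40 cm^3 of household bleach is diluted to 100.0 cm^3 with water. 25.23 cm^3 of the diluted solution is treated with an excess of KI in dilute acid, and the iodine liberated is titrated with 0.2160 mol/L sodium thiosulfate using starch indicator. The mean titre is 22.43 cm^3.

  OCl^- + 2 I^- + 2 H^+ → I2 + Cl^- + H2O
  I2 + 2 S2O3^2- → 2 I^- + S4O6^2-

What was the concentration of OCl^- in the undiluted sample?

n(S2O3^2-) = 0.02243 × 0.2160 = 4.845 × 10^-3 mol
n(I2) = n(S2O3^2-)/2 = 2.422 × 10^-3 mol
n(OCl^-) in the aliquot = 2.422 × 10^-3 mol (1:1 ratio)
[OCl^-]_dilute = 2.422 × 10^-3 / 0.02523 = 0.09601 mol/L
[OCl^-]_original = 0.09601 × 100.0/19.40 = 0.4949 mol/L

0.4949 mol/L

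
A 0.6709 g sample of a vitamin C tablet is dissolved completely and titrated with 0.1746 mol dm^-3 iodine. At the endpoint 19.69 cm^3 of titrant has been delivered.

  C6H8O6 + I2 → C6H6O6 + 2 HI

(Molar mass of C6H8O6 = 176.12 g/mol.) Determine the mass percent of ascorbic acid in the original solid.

n(I2) = 0.01969 L × 0.1746 mol/L = 3.438 × 10^-3 mol
n(C6H8O6) = 3.438 × 10^-3 mol (1:1 ratio)
mass of C6H8O6 = 3.438 × 10^-3 × 176.12 g/mol = 0.6055 g
% C6H8O6 = 0.6055 / 0.6709 × 100 = 90.25 %

90.25 %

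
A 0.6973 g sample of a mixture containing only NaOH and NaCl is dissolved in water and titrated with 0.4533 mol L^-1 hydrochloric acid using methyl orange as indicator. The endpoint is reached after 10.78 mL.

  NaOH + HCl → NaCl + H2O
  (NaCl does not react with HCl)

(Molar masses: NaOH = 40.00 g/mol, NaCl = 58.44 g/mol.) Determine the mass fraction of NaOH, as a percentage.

28.03 %

n(HCl) = 0.01078 × 0.4533 = 4.887 × 10^-3 mol
Let x = n(NaOH), y = n(NaCl).
Titrant: 1x = 4.887 × 10^-3;  mass: 40.00x + 58.44y = 0.6973
Solving, x = 4.887 × 10^-3 mol, y = 8.587 × 10^-3 mol
mass of NaOH = 4.887 × 10^-3 × 40.00 = 0.1955 g
% NaOH = 0.1955 / 0.6973 × 100 = 28.03 %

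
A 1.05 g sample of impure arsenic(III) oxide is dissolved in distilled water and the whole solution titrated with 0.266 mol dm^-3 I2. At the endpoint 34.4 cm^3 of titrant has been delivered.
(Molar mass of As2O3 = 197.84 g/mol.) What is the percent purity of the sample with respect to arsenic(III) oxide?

86.2 %

As2O3 + 2 I2 + 2 H2O → As2O5 + 4 HI
n(I2) = 0.0344 L × 0.266 mol/L = 9.15 × 10^-3 mol
From the 1:2 ratio, n(As2O3) = 1/2 × 9.15 × 10^-3 = 4.58 × 10^-3 mol
mass of As2O3 = 4.58 × 10^-3 × 197.84 g/mol = 0.905 g
% As2O3 = 0.905 / 1.05 × 100 = 86.2 %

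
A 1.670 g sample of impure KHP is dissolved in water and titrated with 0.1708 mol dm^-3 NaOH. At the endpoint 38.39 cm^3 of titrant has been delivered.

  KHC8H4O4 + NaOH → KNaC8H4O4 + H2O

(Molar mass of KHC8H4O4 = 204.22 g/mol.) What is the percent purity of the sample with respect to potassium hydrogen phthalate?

80.18 %

n(NaOH) = 0.03839 L × 0.1708 mol/L = 6.557 × 10^-3 mol
n(KHC8H4O4) = 6.557 × 10^-3 mol (1:1 ratio)
mass of KHC8H4O4 = 6.557 × 10^-3 × 204.22 g/mol = 1.339 g
% KHC8H4O4 = 1.339 / 1.670 × 100 = 80.18 %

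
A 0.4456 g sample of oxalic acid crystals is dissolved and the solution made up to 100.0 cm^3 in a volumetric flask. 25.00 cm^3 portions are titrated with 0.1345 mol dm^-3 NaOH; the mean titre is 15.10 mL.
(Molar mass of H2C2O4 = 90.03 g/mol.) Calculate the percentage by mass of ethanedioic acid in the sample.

82.07 %

H2C2O4 + 2 NaOH → Na2C2O4 + 2 H2O
n(NaOH) per titration = 0.01510 × 0.1345 = 2.031 × 10^-3 mol
From the 1:2 ratio, n(H2C2O4) in each aliquot = 1/2 × 2.031 × 10^-3 = 1.015 × 10^-3 mol
n(H2C2O4) in the whole flask = 1.015 × 10^-3 × 100.0/25.00 = 4.062 × 10^-3 mol
mass of H2C2O4 = 4.062 × 10^-3 × 90.03 = 0.3657 g
% H2C2O4 = 0.3657 / 0.4456 × 100 = 82.07 %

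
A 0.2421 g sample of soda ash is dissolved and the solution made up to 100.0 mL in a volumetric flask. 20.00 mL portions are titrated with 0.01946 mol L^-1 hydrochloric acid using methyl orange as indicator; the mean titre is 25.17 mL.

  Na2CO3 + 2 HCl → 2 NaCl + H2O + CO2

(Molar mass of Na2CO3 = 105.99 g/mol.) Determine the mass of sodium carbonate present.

0.1298 g

n(HCl) per titration = 0.02517 × 0.01946 = 4.898 × 10^-4 mol
From the 1:2 ratio, n(Na2CO3) in each aliquot = 1/2 × 4.898 × 10^-4 = 2.449 × 10^-4 mol
n(Na2CO3) in the whole flask = 2.449 × 10^-4 × 100.0/20.00 = 1.225 × 10^-3 mol
mass of Na2CO3 = 1.225 × 10^-3 × 105.99 = 0.1298 g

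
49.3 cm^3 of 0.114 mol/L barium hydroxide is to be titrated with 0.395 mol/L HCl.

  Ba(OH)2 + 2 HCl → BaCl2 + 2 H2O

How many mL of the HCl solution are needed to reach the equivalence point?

28.5 mL

n(Ba(OH)2) = 0.0493 L × 0.114 mol/L = 5.62 × 10^-3 mol
From the 2:1 stoichiometry, n(HCl) = 2/1 × 5.62 × 10^-3 = 0.0112 mol
V(HCl) = 0.0112 mol / 0.395 mol/L = 0.0285 L = 28.5 mL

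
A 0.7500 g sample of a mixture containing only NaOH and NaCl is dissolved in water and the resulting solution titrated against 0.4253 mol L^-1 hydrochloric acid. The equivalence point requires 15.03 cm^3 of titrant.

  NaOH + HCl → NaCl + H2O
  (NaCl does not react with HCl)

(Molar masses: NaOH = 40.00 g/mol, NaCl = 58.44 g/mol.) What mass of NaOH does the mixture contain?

n(HCl) = 0.01503 × 0.4253 = 6.392 × 10^-3 mol
Let x = n(NaOH), y = n(NaCl).
Titrant: 1x = 6.392 × 10^-3;  mass: 40.00x + 58.44y = 0.7500
Solving, x = 6.392 × 10^-3 mol, y = 8.458 × 10^-3 mol
mass of NaOH = 6.392 × 10^-3 × 40.00 = 0.2557 g

0.2557 g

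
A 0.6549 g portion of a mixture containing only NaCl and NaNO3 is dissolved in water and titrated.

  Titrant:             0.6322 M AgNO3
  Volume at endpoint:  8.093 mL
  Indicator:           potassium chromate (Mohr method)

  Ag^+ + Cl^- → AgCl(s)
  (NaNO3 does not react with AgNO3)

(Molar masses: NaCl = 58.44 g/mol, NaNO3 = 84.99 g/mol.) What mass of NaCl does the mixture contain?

0.2990 g

n(AgNO3) = 0.008093 × 0.6322 = 5.116 × 10^-3 mol
Let x = n(NaCl), y = n(NaNO3).
Titrant: 1x = 5.116 × 10^-3;  mass: 58.44x + 84.99y = 0.6549
Solving, x = 5.116 × 10^-3 mol, y = 4.188 × 10^-3 mol
mass of NaCl = 5.116 × 10^-3 × 58.44 = 0.2990 g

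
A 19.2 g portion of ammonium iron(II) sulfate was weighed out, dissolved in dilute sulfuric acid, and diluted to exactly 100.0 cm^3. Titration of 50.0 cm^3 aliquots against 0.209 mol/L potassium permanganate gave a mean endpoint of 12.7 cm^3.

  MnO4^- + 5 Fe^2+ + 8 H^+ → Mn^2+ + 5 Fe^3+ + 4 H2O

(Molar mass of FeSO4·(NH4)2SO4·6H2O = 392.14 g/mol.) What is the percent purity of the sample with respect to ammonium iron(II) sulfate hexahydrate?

n(KMnO4) per titration = 0.0127 × 0.209 = 2.65 × 10^-3 mol
From the 5:1 ratio, n(FeSO4·(NH4)2SO4·6H2O) in each aliquot = 5/1 × 2.65 × 10^-3 = 0.0133 mol
n(FeSO4·(NH4)2SO4·6H2O) in the whole flask = 0.0133 × 100.0/50.0 = 0.0265 mol
mass of FeSO4·(NH4)2SO4·6H2O = 0.0265 × 392.14 = 10.4 g
% FeSO4·(NH4)2SO4·6H2O = 10.4 / 19.2 × 100 = 54.2 %

54.2 %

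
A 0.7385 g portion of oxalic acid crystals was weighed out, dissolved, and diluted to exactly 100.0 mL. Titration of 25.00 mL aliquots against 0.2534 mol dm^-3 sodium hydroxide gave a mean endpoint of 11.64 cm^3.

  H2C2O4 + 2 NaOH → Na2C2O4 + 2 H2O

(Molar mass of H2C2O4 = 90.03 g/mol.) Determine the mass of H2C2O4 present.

n(NaOH) per titration = 0.01164 × 0.2534 = 2.950 × 10^-3 mol
From the 1:2 ratio, n(H2C2O4) in each aliquot = 1/2 × 2.950 × 10^-3 = 1.475 × 10^-3 mol
n(H2C2O4) in the whole flask = 1.475 × 10^-3 × 100.0/25.00 = 5.899 × 10^-3 mol
mass of H2C2O4 = 5.899 × 10^-3 × 90.03 = 0.5311 g

0.5311 g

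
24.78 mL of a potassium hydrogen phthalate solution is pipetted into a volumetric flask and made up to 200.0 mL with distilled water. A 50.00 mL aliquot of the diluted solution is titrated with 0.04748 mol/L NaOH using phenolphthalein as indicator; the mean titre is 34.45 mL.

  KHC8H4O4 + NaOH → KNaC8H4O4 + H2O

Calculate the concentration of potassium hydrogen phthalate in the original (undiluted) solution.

n(NaOH) = 0.03445 × 0.04748 = 1.636 × 10^-3 mol
n(KHC8H4O4) in the aliquot = 1.636 × 10^-3 mol (1:1 ratio)
[KHC8H4O4]_dilute = 1.636 × 10^-3 / 0.05000 = 0.03271 mol/L
Dilution factor = 200.0 / 24.78 = 8.071
[KHC8H4O4]_stock = 0.03271 × 8.071 = 0.2640 mol/L

0.2640 mol/L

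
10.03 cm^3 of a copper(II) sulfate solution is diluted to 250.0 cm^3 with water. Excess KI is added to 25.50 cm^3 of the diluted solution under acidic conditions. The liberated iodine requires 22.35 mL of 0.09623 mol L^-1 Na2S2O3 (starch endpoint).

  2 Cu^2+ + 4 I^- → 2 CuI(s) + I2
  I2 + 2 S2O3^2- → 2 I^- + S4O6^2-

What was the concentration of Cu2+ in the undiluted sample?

2.102 mol/L

n(S2O3^2-) = 0.02235 × 0.09623 = 2.151 × 10^-3 mol
n(I2) = n(S2O3^2-)/2 = 1.075 × 10^-3 mol
From the 2:1 ratio, n(Cu2+) in the aliquot = 2/1 × 1.075 × 10^-3 = 2.151 × 10^-3 mol
[Cu2+]_dilute = 2.151 × 10^-3 / 0.02550 = 0.08434 mol/L
[Cu2+]_original = 0.08434 × 250.0/10.03 = 2.102 mol/L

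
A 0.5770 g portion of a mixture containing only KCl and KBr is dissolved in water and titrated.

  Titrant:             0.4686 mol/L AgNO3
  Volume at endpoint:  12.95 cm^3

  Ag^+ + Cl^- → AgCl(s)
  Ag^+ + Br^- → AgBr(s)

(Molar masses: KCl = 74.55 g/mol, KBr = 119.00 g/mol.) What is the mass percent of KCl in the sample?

n(AgNO3) = 0.01295 × 0.4686 = 6.068 × 10^-3 mol
Let x = n(KCl), y = n(KBr).
Titrant: 1x + 1y = 6.068 × 10^-3;  mass: 74.55x + 119.00y = 0.5770
Solving, x = 3.265 × 10^-3 mol, y = 2.803 × 10^-3 mol
mass of KCl = 3.265 × 10^-3 × 74.55 = 0.2434 g
% KCl = 0.2434 / 0.5770 × 100 = 42.19 %

42.19 %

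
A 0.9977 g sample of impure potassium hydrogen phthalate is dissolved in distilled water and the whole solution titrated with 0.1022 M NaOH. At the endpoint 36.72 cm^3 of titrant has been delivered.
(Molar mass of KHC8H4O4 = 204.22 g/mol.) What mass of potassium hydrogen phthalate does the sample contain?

0.7664 g

KHC8H4O4 + NaOH → KNaC8H4O4 + H2O
n(NaOH) = 0.03672 L × 0.1022 mol/L = 3.753 × 10^-3 mol
n(KHC8H4O4) = 3.753 × 10^-3 mol (1:1 ratio)
mass of KHC8H4O4 = 3.753 × 10^-3 × 204.22 g/mol = 0.7664 g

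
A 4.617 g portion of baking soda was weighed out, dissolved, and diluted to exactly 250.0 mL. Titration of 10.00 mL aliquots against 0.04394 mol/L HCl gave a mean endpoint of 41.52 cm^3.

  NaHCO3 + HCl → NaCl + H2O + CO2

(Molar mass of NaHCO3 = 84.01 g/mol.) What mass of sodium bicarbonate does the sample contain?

3.832 g

n(HCl) per titration = 0.04152 × 0.04394 = 1.824 × 10^-3 mol
n(NaHCO3) in each aliquot = 1.824 × 10^-3 mol (1:1 ratio)
n(NaHCO3) in the whole flask = 1.824 × 10^-3 × 250.0/10.00 = 0.04561 mol
mass of NaHCO3 = 0.04561 × 84.01 = 3.832 g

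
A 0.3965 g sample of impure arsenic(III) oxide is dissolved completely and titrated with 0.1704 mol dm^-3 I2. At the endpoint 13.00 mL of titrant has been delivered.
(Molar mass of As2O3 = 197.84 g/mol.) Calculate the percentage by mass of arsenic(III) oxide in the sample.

As2O3 + 2 I2 + 2 H2O → As2O5 + 4 HI
n(I2) = 0.01300 L × 0.1704 mol/L = 2.215 × 10^-3 mol
From the 1:2 ratio, n(As2O3) = 1/2 × 2.215 × 10^-3 = 1.108 × 10^-3 mol
mass of As2O3 = 1.108 × 10^-3 × 197.84 g/mol = 0.2191 g
% As2O3 = 0.2191 / 0.3965 × 100 = 55.27 %

55.27 %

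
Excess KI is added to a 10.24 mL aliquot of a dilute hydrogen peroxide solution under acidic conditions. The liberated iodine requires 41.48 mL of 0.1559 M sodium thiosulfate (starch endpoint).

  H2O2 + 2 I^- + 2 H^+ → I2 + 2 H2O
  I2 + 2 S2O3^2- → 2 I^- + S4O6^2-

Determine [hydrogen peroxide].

0.3158 M

n(S2O3^2-) = 0.04148 × 0.1559 = 6.467 × 10^-3 mol
n(I2) = n(S2O3^2-)/2 = 3.233 × 10^-3 mol
n(H2O2) in the aliquot = 3.233 × 10^-3 mol (1:1 ratio)
[H2O2] = 3.233 × 10^-3 / 0.01024 = 0.3158 mol/L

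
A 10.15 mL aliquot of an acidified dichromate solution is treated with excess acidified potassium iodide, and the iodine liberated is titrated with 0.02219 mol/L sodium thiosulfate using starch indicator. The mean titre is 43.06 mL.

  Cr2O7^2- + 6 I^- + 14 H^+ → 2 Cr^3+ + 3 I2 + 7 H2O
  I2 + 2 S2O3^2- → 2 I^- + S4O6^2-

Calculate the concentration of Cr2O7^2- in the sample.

0.01569 mol/L

n(S2O3^2-) = 0.04306 × 0.02219 = 9.555 × 10^-4 mol
n(I2) = n(S2O3^2-)/2 = 4.778 × 10^-4 mol
From the 1:3 ratio, n(Cr2O7^2-) in the aliquot = 1/3 × 4.778 × 10^-4 = 1.593 × 10^-4 mol
[Cr2O7^2-] = 1.593 × 10^-4 / 0.01015 = 0.01569 mol/L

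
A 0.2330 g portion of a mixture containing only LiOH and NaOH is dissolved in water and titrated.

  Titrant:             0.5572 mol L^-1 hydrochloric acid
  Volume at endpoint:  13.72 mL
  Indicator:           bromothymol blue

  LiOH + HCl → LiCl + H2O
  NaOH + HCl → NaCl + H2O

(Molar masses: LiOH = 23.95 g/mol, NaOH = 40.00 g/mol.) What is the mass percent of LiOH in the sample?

n(HCl) = 0.01372 × 0.5572 = 7.645 × 10^-3 mol
Let x = n(LiOH), y = n(NaOH).
Titrant: 1x + 1y = 7.645 × 10^-3;  mass: 23.95x + 40.00y = 0.2330
Solving, x = 4.535 × 10^-3 mol, y = 3.109 × 10^-3 mol
mass of LiOH = 4.535 × 10^-3 × 23.95 = 0.1086 g
% LiOH = 0.1086 / 0.2330 × 100 = 46.62 %

46.62 %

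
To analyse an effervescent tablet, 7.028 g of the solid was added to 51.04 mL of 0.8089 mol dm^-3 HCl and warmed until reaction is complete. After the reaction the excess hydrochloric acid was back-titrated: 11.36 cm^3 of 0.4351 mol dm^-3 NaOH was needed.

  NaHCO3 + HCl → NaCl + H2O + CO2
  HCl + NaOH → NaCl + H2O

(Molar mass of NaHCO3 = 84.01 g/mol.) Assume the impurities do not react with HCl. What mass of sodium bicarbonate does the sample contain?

3.053 g

n(HCl) added = 0.05104 × 0.8089 = 0.04129 mol
n(NaOH) used in back-titration = 0.01136 × 0.4351 = 4.943 × 10^-3 mol
n(HCl) left over = 4.943 × 10^-3 mol (1:1 ratio)
n(HCl) consumed by analyte = 0.04129 − 4.943 × 10^-3 = 0.03634 mol
n(NaHCO3) = 0.03634 mol (1:1 ratio)
mass of NaHCO3 = 0.03634 × 84.01 = 3.053 g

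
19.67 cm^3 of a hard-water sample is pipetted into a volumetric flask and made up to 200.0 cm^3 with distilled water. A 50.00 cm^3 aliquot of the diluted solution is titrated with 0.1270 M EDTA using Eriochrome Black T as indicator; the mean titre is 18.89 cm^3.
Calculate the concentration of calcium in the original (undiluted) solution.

0.4879 M

Ca^2+ + EDTA^4- → [Ca(EDTA)]^2-
n(EDTA) = 0.01889 × 0.1270 = 2.399 × 10^-3 mol
n(Ca2+) in the aliquot = 2.399 × 10^-3 mol (1:1 ratio)
[Ca2+]_dilute = 2.399 × 10^-3 / 0.05000 = 0.04798 mol/L
Dilution factor = 200.0 / 19.67 = 10.17
[Ca2+]_stock = 0.04798 × 10.17 = 0.4879 mol/L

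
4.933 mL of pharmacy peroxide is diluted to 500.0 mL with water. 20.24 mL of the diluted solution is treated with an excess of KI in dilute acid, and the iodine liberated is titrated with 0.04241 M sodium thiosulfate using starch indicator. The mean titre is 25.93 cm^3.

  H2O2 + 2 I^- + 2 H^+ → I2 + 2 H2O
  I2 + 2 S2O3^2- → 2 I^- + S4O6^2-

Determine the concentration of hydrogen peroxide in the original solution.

2.754 M

n(S2O3^2-) = 0.02593 × 0.04241 = 1.100 × 10^-3 mol
n(I2) = n(S2O3^2-)/2 = 5.498 × 10^-4 mol
n(H2O2) in the aliquot = 5.498 × 10^-4 mol (1:1 ratio)
[H2O2]_dilute = 5.498 × 10^-4 / 0.02024 = 0.02717 mol/L
[H2O2]_original = 0.02717 × 500.0/4.933 = 2.754 mol/L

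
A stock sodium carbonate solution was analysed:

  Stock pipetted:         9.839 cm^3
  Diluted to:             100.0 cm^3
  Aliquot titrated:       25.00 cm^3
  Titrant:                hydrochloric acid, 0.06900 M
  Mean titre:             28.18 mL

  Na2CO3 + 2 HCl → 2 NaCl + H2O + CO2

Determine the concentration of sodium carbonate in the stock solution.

0.3952 M

n(HCl) = 0.02818 × 0.06900 = 1.944 × 10^-3 mol
From the 1:2 ratio, n(Na2CO3) in the aliquot = 1/2 × 1.944 × 10^-3 = 9.722 × 10^-4 mol
[Na2CO3]_dilute = 9.722 × 10^-4 / 0.02500 = 0.03889 mol/L
Dilution factor = 100.0 / 9.839 = 10.16
[Na2CO3]_stock = 0.03889 × 10.16 = 0.3952 mol/L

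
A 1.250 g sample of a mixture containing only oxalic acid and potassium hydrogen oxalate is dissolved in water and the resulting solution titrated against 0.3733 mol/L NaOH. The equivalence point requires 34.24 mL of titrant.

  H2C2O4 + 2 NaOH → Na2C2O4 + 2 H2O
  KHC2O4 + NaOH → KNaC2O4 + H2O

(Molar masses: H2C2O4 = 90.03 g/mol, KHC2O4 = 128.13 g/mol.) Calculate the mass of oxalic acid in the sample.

0.2100 g

n(NaOH) = 0.03424 × 0.3733 = 0.01278 mol
Let x = n(H2C2O4), y = n(KHC2O4).
Titrant: 2x + 1y = 0.01278;  mass: 90.03x + 128.13y = 1.250
Solving, x = 2.332 × 10^-3 mol, y = 8.117 × 10^-3 mol
mass of H2C2O4 = 2.332 × 10^-3 × 90.03 = 0.2100 g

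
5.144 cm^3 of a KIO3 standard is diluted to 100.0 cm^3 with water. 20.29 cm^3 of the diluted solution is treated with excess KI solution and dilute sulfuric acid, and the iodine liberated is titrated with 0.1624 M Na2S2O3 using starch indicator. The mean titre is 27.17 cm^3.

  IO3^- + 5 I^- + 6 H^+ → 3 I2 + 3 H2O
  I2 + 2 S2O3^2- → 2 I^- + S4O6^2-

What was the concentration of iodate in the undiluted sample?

n(S2O3^2-) = 0.02717 × 0.1624 = 4.412 × 10^-3 mol
n(I2) = n(S2O3^2-)/2 = 2.206 × 10^-3 mol
From the 1:3 ratio, n(IO3^-) in the aliquot = 1/3 × 2.206 × 10^-3 = 7.354 × 10^-4 mol
[IO3^-]_dilute = 7.354 × 10^-4 / 0.02029 = 0.03624 mol/L
[IO3^-]_original = 0.03624 × 100.0/5.144 = 0.7046 mol/L

0.7046 M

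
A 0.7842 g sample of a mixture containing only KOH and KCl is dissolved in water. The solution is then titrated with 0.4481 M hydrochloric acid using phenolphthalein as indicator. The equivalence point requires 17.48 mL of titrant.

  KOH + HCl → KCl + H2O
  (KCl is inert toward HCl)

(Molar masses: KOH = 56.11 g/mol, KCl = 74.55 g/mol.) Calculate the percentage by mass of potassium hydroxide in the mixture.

56.04 %

n(HCl) = 0.01748 × 0.4481 = 7.833 × 10^-3 mol
Let x = n(KOH), y = n(KCl).
Titrant: 1x = 7.833 × 10^-3;  mass: 56.11x + 74.55y = 0.7842
Solving, x = 7.833 × 10^-3 mol, y = 4.624 × 10^-3 mol
mass of KOH = 7.833 × 10^-3 × 56.11 = 0.4395 g
% KOH = 0.4395 / 0.7842 × 100 = 56.04 %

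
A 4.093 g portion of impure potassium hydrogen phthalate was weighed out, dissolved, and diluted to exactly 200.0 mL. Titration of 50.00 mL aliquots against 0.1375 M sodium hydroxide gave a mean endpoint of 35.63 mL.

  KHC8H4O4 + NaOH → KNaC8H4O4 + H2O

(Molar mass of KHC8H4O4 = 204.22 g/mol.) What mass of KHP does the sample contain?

n(NaOH) per titration = 0.03563 × 0.1375 = 4.899 × 10^-3 mol
n(KHC8H4O4) in each aliquot = 4.899 × 10^-3 mol (1:1 ratio)
n(KHC8H4O4) in the whole flask = 4.899 × 10^-3 × 200.0/50.00 = 0.01960 mol
mass of KHC8H4O4 = 0.01960 × 204.22 = 4.002 g

4.002 g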